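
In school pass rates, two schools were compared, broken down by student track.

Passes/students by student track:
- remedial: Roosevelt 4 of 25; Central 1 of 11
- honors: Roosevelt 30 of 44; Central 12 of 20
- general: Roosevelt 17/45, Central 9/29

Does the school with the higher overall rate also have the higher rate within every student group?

Remedial: Roosevelt 4/25 = 16.0%, Central 1/11 = 9.1% → Roosevelt
Honors: Roosevelt 30/44 = 68.2%, Central 12/20 = 60.0% → Roosevelt
General: Roosevelt 17/45 = 37.8%, Central 9/29 = 31.0% → Roosevelt
Overall: Roosevelt 51/114 = 44.7%, Central 22/60 = 36.7% → Roosevelt
Roosevelt wins overall and in every student group — no reversal.

Yes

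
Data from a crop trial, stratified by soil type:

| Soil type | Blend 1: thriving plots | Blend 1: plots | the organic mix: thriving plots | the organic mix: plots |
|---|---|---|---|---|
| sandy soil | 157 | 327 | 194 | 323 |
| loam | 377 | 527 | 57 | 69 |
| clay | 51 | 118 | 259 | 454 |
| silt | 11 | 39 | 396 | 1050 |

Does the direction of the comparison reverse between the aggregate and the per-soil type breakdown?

Sandy soil: Blend 1 157/327 = 48.0%, the organic mix 194/323 = 60.1% → the organic mix
Loam: Blend 1 377/527 = 71.5%, the organic mix 57/69 = 82.6% → the organic mix
Clay: Blend 1 51/118 = 43.2%, the organic mix 259/454 = 57.0% → the organic mix
Silt: Blend 1 11/39 = 28.2%, the organic mix 396/1050 = 37.7% → the organic mix
Overall: Blend 1 596/1011 = 59.0%, the organic mix 906/1896 = 47.8% → Blend 1
The organic mix wins each soil group but Blend 1 wins overall — the comparison reverses. The organic mix's plots skew toward silt, which has a lower base rate.

Yes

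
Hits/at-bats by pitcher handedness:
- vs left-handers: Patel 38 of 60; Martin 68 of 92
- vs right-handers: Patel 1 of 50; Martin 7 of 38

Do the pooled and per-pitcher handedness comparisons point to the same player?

Vs left-handers: Patel 38/60 = 63.3%, Martin 68/92 = 73.9% → Martin
Vs right-handers: Patel 1/50 = 2.0%, Martin 7/38 = 18.4% → Martin
Overall: Patel 39/110 = 35.5%, Martin 75/130 = 57.7% → Martin
Martin wins overall and in every pitcher group — no reversal.

Yes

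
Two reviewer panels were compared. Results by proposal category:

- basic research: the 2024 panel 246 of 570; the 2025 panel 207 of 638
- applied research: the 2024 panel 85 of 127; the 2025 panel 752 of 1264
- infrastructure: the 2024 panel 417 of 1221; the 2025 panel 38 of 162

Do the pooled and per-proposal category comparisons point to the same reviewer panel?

No

Basic research: the 2024 panel 246/570 = 43.2%, the 2025 panel 207/638 = 32.4% → the 2024 panel
Applied research: the 2024 panel 85/127 = 66.9%, the 2025 panel 752/1264 = 59.5% → the 2024 panel
Infrastructure: the 2024 panel 417/1221 = 34.2%, the 2025 panel 38/162 = 23.5% → the 2024 panel
Overall: the 2024 panel 748/1918 = 39.0%, the 2025 panel 997/2064 = 48.3% → the 2025 panel
The 2024 panel wins each proposal group but the 2025 panel wins overall — the comparison reverses. The 2024 panel's proposals skew toward infrastructure, which has a lower base rate.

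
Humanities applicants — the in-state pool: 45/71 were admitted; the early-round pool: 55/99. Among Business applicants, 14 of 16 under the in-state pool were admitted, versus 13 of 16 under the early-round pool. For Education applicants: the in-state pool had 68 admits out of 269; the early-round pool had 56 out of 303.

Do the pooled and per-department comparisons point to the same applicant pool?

Humanities: the in-state pool 45/71 = 63.4%, the early-round pool 55/99 = 55.6% → the in-state pool
Business: the in-state pool 14/16 = 87.5%, the early-round pool 13/16 = 81.2% → the in-state pool
Education: the in-state pool 68/269 = 25.3%, the early-round pool 56/303 = 18.5% → the in-state pool
Overall: the in-state pool 127/356 = 35.7%, the early-round pool 124/418 = 29.7% → the in-state pool
The in-state pool wins overall and in every department group — no reversal.

Yes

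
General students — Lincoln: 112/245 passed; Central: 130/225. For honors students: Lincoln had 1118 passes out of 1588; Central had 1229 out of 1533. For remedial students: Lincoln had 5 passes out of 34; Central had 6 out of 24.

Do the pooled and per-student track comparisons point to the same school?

Yes

General: Lincoln 112/245 = 45.7%, Central 130/225 = 57.8% → Central
Honors: Lincoln 1118/1588 = 70.4%, Central 1229/1533 = 80.2% → Central
Remedial: Lincoln 5/34 = 14.7%, Central 6/24 = 25.0% → Central
Overall: Lincoln 1235/1867 = 66.1%, Central 1365/1782 = 76.6% → Central
Central wins overall and in every student group — no reversal.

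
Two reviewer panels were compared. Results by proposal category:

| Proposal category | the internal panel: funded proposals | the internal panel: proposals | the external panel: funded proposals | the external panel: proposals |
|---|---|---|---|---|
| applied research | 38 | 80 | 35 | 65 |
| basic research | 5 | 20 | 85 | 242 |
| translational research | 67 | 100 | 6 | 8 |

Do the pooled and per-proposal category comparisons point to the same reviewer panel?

No

Applied research: the internal panel 38/80 = 47.5%, the external panel 35/65 = 53.8% → the external panel
Basic research: the internal panel 5/20 = 25.0%, the external panel 85/242 = 35.1% → the external panel
Translational research: the internal panel 67/100 = 67.0%, the external panel 6/8 = 75.0% → the external panel
Overall: the internal panel 110/200 = 55.0%, the external panel 126/315 = 40.0% → the internal panel
The external panel wins each proposal group but the internal panel wins overall — the comparison reverses. The external panel's proposals skew toward basic research, which has a lower base rate.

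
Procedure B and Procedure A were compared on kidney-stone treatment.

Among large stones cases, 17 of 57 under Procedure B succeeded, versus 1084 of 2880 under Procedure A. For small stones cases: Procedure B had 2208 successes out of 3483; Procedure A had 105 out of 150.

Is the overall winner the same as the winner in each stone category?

No

Large stones: Procedure B 17/57 = 29.8%, Procedure A 1084/2880 = 37.6% → Procedure A
Small stones: Procedure B 2208/3483 = 63.4%, Procedure A 105/150 = 70.0% → Procedure A
Overall: Procedure B 2225/3540 = 62.9%, Procedure A 1189/3030 = 39.2% → Procedure B
Procedure A wins each stone group but Procedure B wins overall — the comparison reverses. Procedure A's cases skew toward large stones, which has a lower base rate.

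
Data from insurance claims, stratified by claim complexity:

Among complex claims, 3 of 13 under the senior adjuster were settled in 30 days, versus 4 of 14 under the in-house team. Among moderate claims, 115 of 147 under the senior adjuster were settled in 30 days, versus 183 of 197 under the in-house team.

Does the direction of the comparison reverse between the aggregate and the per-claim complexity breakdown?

Complex: the senior adjuster 3/13 = 23.1%, the in-house team 4/14 = 28.6% → the in-house team
Moderate: the senior adjuster 115/147 = 78.2%, the in-house team 183/197 = 92.9% → the in-house team
Overall: the senior adjuster 118/160 = 73.8%, the in-house team 187/211 = 88.6% → the in-house team
The in-house team wins overall and in every claim group — no reversal.

No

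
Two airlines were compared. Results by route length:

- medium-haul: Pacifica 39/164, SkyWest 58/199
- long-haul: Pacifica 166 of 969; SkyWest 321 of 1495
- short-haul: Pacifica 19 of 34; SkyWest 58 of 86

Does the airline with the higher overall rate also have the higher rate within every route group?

Medium-haul: Pacifica 39/164 = 23.8%, SkyWest 58/199 = 29.1% → SkyWest
Long-haul: Pacifica 166/969 = 17.1%, SkyWest 321/1495 = 21.5% → SkyWest
Short-haul: Pacifica 19/34 = 55.9%, SkyWest 58/86 = 67.4% → SkyWest
Overall: Pacifica 224/1167 = 19.2%, SkyWest 437/1780 = 24.6% → SkyWest
SkyWest wins overall and in every route group — no reversal.

Yes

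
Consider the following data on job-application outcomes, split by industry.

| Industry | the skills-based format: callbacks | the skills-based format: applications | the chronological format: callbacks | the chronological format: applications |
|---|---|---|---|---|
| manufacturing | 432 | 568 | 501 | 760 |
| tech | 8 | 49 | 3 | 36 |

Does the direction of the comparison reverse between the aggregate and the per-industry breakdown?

Manufacturing: the skills-based format 432/568 = 76.1%, the chronological format 501/760 = 65.9% → the skills-based format
Tech: the skills-based format 8/49 = 16.3%, the chronological format 3/36 = 8.3% → the skills-based format
Overall: the skills-based format 440/617 = 71.3%, the chronological format 504/796 = 63.3% → the skills-based format
The skills-based format wins overall and in every industry group — no reversal.

No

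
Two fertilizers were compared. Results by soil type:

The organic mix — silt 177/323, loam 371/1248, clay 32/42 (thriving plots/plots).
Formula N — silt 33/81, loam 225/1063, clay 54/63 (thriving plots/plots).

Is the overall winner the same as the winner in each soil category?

No

Silt: the organic mix 177/323 = 54.8%, Formula N 33/81 = 40.7% → the organic mix
Loam: the organic mix 371/1248 = 29.7%, Formula N 225/1063 = 21.2% → the organic mix
Clay: the organic mix 32/42 = 76.2%, Formula N 54/63 = 85.7% → Formula N
Overall: the organic mix 580/1613 = 36.0%, Formula N 312/1207 = 25.8% → the organic mix
Neither sweeps: the organic mix wins 2 of 3 groups, Formula N wins 1. The organic mix wins overall but not every group — no Simpson reversal.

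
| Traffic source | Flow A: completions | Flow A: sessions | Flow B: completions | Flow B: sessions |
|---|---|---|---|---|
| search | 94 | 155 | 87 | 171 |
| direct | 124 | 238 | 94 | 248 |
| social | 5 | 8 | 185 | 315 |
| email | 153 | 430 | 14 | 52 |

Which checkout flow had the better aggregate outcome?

Search: Flow A 94/155 = 60.6%, Flow B 87/171 = 50.9% → Flow A
Direct: Flow A 124/238 = 52.1%, Flow B 94/248 = 37.9% → Flow A
Social: Flow A 5/8 = 62.5%, Flow B 185/315 = 58.7% → Flow A
Email: Flow A 153/430 = 35.6%, Flow B 14/52 = 26.9% → Flow A
Overall: Flow A 376/831 = 45.2%, Flow B 380/786 = 48.3% → Flow B
(Flow A wins every traffic group but Flow B wins overall — Flow A's sessions skew toward the low-rate email group.)

Flow B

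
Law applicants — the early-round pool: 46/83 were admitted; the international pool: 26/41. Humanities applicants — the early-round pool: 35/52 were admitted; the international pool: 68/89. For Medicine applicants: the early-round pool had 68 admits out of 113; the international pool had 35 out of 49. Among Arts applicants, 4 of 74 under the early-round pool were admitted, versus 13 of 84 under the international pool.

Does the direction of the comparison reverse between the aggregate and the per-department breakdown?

No

Law: the early-round pool 46/83 = 55.4%, the international pool 26/41 = 63.4% → the international pool
Humanities: the early-round pool 35/52 = 67.3%, the international pool 68/89 = 76.4% → the international pool
Medicine: the early-round pool 68/113 = 60.2%, the international pool 35/49 = 71.4% → the international pool
Arts: the early-round pool 4/74 = 5.4%, the international pool 13/84 = 15.5% → the international pool
Overall: the early-round pool 153/322 = 47.5%, the international pool 142/263 = 54.0% → the international pool
The international pool wins overall and in every department group — no reversal.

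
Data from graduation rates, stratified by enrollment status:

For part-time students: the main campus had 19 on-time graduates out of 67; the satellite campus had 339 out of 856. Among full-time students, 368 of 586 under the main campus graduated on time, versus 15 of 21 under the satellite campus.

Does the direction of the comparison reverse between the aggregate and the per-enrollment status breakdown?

Yes

Part-time: the main campus 19/67 = 28.4%, the satellite campus 339/856 = 39.6% → the satellite campus
Full-time: the main campus 368/586 = 62.8%, the satellite campus 15/21 = 71.4% → the satellite campus
Overall: the main campus 387/653 = 59.3%, the satellite campus 354/877 = 40.4% → the main campus
The satellite campus wins each enrollment group but the main campus wins overall — the comparison reverses. The satellite campus's students skew toward part-time, which has a lower base rate.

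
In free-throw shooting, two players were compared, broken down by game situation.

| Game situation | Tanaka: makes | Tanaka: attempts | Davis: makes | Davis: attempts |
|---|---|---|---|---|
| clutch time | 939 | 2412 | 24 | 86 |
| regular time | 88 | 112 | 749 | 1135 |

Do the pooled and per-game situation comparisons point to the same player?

Clutch time: Tanaka 939/2412 = 38.9%, Davis 24/86 = 27.9% → Tanaka
Regular time: Tanaka 88/112 = 78.6%, Davis 749/1135 = 66.0% → Tanaka
Overall: Tanaka 1027/2524 = 40.7%, Davis 773/1221 = 63.3% → Davis
Tanaka wins each game group but Davis wins overall — the comparison reverses. Tanaka's attempts skew toward clutch time, which has a lower base rate.

No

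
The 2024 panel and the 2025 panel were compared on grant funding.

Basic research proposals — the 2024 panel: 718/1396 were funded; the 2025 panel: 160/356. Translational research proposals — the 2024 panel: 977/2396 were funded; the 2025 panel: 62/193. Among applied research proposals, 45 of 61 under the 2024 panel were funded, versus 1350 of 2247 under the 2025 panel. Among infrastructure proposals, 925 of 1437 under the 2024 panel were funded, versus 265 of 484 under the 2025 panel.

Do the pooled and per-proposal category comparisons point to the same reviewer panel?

No

Basic research: the 2024 panel 718/1396 = 51.4%, the 2025 panel 160/356 = 44.9% → the 2024 panel
Translational research: the 2024 panel 977/2396 = 40.8%, the 2025 panel 62/193 = 32.1% → the 2024 panel
Applied research: the 2024 panel 45/61 = 73.8%, the 2025 panel 1350/2247 = 60.1% → the 2024 panel
Infrastructure: the 2024 panel 925/1437 = 64.4%, the 2025 panel 265/484 = 54.8% → the 2024 panel
Overall: the 2024 panel 2665/5290 = 50.4%, the 2025 panel 1837/3280 = 56.0% → the 2025 panel
The 2024 panel wins each proposal group but the 2025 panel wins overall — the comparison reverses. The 2024 panel's proposals skew toward translational research, which has a lower base rate.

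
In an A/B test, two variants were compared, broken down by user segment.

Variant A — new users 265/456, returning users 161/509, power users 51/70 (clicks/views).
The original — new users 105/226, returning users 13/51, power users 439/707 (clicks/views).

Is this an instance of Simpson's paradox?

New users: Variant A 265/456 = 58.1%, the original 105/226 = 46.5% → Variant A
Returning users: Variant A 161/509 = 31.6%, the original 13/51 = 25.5% → Variant A
Power users: Variant A 51/70 = 72.9%, the original 439/707 = 62.1% → Variant A
Overall: Variant A 477/1035 = 46.1%, the original 557/984 = 56.6% → the original
Variant A wins each user group but the original wins overall — the comparison reverses. Variant A's views skew toward returning users, which has a lower base rate.

Yes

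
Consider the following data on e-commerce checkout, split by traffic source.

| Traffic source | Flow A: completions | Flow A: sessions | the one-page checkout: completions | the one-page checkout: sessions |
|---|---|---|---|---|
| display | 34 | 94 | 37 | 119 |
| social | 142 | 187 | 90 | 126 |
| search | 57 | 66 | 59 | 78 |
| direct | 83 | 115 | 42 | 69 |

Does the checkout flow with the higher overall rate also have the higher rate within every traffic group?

Yes

Display: Flow A 34/94 = 36.2%, the one-page checkout 37/119 = 31.1% → Flow A
Social: Flow A 142/187 = 75.9%, the one-page checkout 90/126 = 71.4% → Flow A
Search: Flow A 57/66 = 86.4%, the one-page checkout 59/78 = 75.6% → Flow A
Direct: Flow A 83/115 = 72.2%, the one-page checkout 42/69 = 60.9% → Flow A
Overall: Flow A 316/462 = 68.4%, the one-page checkout 228/392 = 58.2% → Flow A
Flow A wins overall and in every traffic group — no reversal.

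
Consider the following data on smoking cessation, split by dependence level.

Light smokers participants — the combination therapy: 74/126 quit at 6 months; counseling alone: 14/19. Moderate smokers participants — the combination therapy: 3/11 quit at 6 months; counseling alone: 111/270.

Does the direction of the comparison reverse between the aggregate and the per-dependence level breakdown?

Light smokers: the combination therapy 74/126 = 58.7%, counseling alone 14/19 = 73.7% → counseling alone
Moderate smokers: the combination therapy 3/11 = 27.3%, counseling alone 111/270 = 41.1% → counseling alone
Overall: the combination therapy 77/137 = 56.2%, counseling alone 125/289 = 43.3% → the combination therapy
Counseling alone wins each dependence group but the combination therapy wins overall — the comparison reverses. Counseling alone's participants skew toward moderate smokers, which has a lower base rate.

Yes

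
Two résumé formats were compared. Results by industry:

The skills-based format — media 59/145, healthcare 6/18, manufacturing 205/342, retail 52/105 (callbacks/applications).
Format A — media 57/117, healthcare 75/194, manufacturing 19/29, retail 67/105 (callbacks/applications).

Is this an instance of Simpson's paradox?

Yes

Media: the skills-based format 59/145 = 40.7%, Format A 57/117 = 48.7% → Format A
Healthcare: the skills-based format 6/18 = 33.3%, Format A 75/194 = 38.7% → Format A
Manufacturing: the skills-based format 205/342 = 59.9%, Format A 19/29 = 65.5% → Format A
Retail: the skills-based format 52/105 = 49.5%, Format A 67/105 = 63.8% → Format A
Overall: the skills-based format 322/610 = 52.8%, Format A 218/445 = 49.0% → the skills-based format
Format A wins each industry group but the skills-based format wins overall — the comparison reverses. Format A's applications skew toward healthcare, which has a lower base rate.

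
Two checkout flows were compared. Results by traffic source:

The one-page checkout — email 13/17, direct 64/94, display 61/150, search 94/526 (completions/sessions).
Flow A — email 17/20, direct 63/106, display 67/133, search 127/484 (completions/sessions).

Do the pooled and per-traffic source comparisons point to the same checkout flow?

Email: the one-page checkout 13/17 = 76.5%, Flow A 17/20 = 85.0% → Flow A
Direct: the one-page checkout 64/94 = 68.1%, Flow A 63/106 = 59.4% → the one-page checkout
Display: the one-page checkout 61/150 = 40.7%, Flow A 67/133 = 50.4% → Flow A
Search: the one-page checkout 94/526 = 17.9%, Flow A 127/484 = 26.2% → Flow A
Overall: the one-page checkout 232/787 = 29.5%, Flow A 274/743 = 36.9% → Flow A
Neither sweeps: the one-page checkout wins 1 of 4 groups, Flow A wins 3. Flow A wins overall but not every group — no Simpson reversal.

No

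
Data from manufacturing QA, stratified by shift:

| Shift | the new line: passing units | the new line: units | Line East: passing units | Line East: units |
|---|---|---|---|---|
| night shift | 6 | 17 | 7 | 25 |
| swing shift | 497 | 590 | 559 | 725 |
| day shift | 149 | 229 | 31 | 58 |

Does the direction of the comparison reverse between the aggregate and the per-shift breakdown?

No

Night shift: the new line 6/17 = 35.3%, Line East 7/25 = 28.0% → the new line
Swing shift: the new line 497/590 = 84.2%, Line East 559/725 = 77.1% → the new line
Day shift: the new line 149/229 = 65.1%, Line East 31/58 = 53.4% → the new line
Overall: the new line 652/836 = 78.0%, Line East 597/808 = 73.9% → the new line
The new line wins overall and in every shift group — no reversal.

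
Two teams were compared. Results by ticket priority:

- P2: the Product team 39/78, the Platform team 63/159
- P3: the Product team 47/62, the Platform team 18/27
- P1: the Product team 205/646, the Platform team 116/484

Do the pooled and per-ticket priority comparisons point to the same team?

P2: the Product team 39/78 = 50.0%, the Platform team 63/159 = 39.6% → the Product team
P3: the Product team 47/62 = 75.8%, the Platform team 18/27 = 66.7% → the Product team
P1: the Product team 205/646 = 31.7%, the Platform team 116/484 = 24.0% → the Product team
Overall: the Product team 291/786 = 37.0%, the Platform team 197/670 = 29.4% → the Product team
The Product team wins overall and in every ticket group — no reversal.

Yes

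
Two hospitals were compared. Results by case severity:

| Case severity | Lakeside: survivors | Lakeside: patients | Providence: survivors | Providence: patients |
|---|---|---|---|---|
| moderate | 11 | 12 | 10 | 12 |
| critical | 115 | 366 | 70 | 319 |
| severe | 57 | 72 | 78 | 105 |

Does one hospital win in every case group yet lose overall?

Moderate: Lakeside 11/12 = 91.7%, Providence 10/12 = 83.3% → Lakeside
Critical: Lakeside 115/366 = 31.4%, Providence 70/319 = 21.9% → Lakeside
Severe: Lakeside 57/72 = 79.2%, Providence 78/105 = 74.3% → Lakeside
Overall: Lakeside 183/450 = 40.7%, Providence 158/436 = 36.2% → Lakeside
Lakeside wins overall and in every case group — no reversal.

No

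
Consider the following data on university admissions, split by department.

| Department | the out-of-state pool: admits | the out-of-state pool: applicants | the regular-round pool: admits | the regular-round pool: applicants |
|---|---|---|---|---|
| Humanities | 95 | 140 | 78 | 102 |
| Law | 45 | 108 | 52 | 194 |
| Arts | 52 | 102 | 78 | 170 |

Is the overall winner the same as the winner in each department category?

No

Humanities: the out-of-state pool 95/140 = 67.9%, the regular-round pool 78/102 = 76.5% → the regular-round pool
Law: the out-of-state pool 45/108 = 41.7%, the regular-round pool 52/194 = 26.8% → the out-of-state pool
Arts: the out-of-state pool 52/102 = 51.0%, the regular-round pool 78/170 = 45.9% → the out-of-state pool
Overall: the out-of-state pool 192/350 = 54.9%, the regular-round pool 208/466 = 44.6% → the out-of-state pool
Neither sweeps: the out-of-state pool wins 2 of 3 groups, the regular-round pool wins 1. The out-of-state pool wins overall but not every group — no Simpson reversal.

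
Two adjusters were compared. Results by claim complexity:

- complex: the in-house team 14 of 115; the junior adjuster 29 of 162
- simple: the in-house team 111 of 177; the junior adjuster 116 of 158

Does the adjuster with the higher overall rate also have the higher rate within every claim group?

Complex: the in-house team 14/115 = 12.2%, the junior adjuster 29/162 = 17.9% → the junior adjuster
Simple: the in-house team 111/177 = 62.7%, the junior adjuster 116/158 = 73.4% → the junior adjuster
Overall: the in-house team 125/292 = 42.8%, the junior adjuster 145/320 = 45.3% → the junior adjuster
The junior adjuster wins overall and in every claim group — no reversal.

Yes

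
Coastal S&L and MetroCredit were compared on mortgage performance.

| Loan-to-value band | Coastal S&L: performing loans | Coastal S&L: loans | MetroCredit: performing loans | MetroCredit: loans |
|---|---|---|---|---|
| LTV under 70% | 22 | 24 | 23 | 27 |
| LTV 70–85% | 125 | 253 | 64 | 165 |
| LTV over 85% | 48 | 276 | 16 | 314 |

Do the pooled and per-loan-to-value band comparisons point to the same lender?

Yes

LTV under 70%: Coastal S&L 22/24 = 91.7%, MetroCredit 23/27 = 85.2% → Coastal S&L
LTV 70–85%: Coastal S&L 125/253 = 49.4%, MetroCredit 64/165 = 38.8% → Coastal S&L
LTV over 85%: Coastal S&L 48/276 = 17.4%, MetroCredit 16/314 = 5.1% → Coastal S&L
Overall: Coastal S&L 195/553 = 35.3%, MetroCredit 103/506 = 20.4% → Coastal S&L
Coastal S&L wins overall and in every loan-to-value group — no reversal.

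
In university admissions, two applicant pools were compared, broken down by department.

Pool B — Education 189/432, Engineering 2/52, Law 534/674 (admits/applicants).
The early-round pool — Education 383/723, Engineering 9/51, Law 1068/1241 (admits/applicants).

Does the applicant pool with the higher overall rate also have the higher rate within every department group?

Yes

Education: Pool B 189/432 = 43.8%, the early-round pool 383/723 = 53.0% → the early-round pool
Engineering: Pool B 2/52 = 3.8%, the early-round pool 9/51 = 17.6% → the early-round pool
Law: Pool B 534/674 = 79.2%, the early-round pool 1068/1241 = 86.1% → the early-round pool
Overall: Pool B 725/1158 = 62.6%, the early-round pool 1460/2015 = 72.5% → the early-round pool
The early-round pool wins overall and in every department group — no reversal.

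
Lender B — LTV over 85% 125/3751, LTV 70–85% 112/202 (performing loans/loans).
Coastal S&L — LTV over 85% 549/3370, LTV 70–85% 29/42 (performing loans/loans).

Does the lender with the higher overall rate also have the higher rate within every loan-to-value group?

LTV over 85%: Lender B 125/3751 = 3.3%, Coastal S&L 549/3370 = 16.3% → Coastal S&L
LTV 70–85%: Lender B 112/202 = 55.4%, Coastal S&L 29/42 = 69.0% → Coastal S&L
Overall: Lender B 237/3953 = 6.0%, Coastal S&L 578/3412 = 16.9% → Coastal S&L
Coastal S&L wins overall and in every loan-to-value group — no reversal.

Yes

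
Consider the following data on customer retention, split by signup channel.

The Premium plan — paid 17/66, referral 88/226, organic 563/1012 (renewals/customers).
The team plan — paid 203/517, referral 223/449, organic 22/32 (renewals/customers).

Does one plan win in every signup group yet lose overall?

Yes

Paid: the Premium plan 17/66 = 25.8%, the team plan 203/517 = 39.3% → the team plan
Referral: the Premium plan 88/226 = 38.9%, the team plan 223/449 = 49.7% → the team plan
Organic: the Premium plan 563/1012 = 55.6%, the team plan 22/32 = 68.8% → the team plan
Overall: the Premium plan 668/1304 = 51.2%, the team plan 448/998 = 44.9% → the Premium plan
The team plan wins each signup group but the Premium plan wins overall — the comparison reverses. The team plan's customers skew toward paid, which has a lower base rate.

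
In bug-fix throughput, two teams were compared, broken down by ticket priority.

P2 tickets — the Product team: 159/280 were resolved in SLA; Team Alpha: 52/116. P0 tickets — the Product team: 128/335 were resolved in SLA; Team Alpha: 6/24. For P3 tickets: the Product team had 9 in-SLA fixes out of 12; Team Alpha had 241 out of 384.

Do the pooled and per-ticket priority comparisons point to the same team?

No

P2: the Product team 159/280 = 56.8%, Team Alpha 52/116 = 44.8% → the Product team
P0: the Product team 128/335 = 38.2%, Team Alpha 6/24 = 25.0% → the Product team
P3: the Product team 9/12 = 75.0%, Team Alpha 241/384 = 62.8% → the Product team
Overall: the Product team 296/627 = 47.2%, Team Alpha 299/524 = 57.1% → Team Alpha
The Product team wins each ticket group but Team Alpha wins overall — the comparison reverses. The Product team's tickets skew toward P0, which has a lower base rate.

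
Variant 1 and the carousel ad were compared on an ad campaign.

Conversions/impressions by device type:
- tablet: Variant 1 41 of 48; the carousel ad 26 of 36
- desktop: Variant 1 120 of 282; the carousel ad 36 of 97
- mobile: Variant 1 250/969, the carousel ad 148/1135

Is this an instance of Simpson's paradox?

Tablet: Variant 1 41/48 = 85.4%, the carousel ad 26/36 = 72.2% → Variant 1
Desktop: Variant 1 120/282 = 42.6%, the carousel ad 36/97 = 37.1% → Variant 1
Mobile: Variant 1 250/969 = 25.8%, the carousel ad 148/1135 = 13.0% → Variant 1
Overall: Variant 1 411/1299 = 31.6%, the carousel ad 210/1268 = 16.6% → Variant 1
Variant 1 wins overall and in every device group — no reversal.

No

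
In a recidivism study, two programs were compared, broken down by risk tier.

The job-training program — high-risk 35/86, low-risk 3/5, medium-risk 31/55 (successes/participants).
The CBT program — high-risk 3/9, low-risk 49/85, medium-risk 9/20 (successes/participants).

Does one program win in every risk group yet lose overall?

Yes

High-risk: the job-training program 35/86 = 40.7%, the CBT program 3/9 = 33.3% → the job-training program
Low-risk: the job-training program 3/5 = 60.0%, the CBT program 49/85 = 57.6% → the job-training program
Medium-risk: the job-training program 31/55 = 56.4%, the CBT program 9/20 = 45.0% → the job-training program
Overall: the job-training program 69/146 = 47.3%, the CBT program 61/114 = 53.5% → the CBT program
The job-training program wins each risk group but the CBT program wins overall — the comparison reverses. The job-training program's participants skew toward high-risk, which has a lower base rate.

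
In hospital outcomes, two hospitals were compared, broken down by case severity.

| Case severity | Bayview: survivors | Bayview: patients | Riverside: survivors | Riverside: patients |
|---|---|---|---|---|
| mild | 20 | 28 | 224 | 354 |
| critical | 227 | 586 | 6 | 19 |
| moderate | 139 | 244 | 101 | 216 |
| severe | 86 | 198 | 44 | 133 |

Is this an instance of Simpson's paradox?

Mild: Bayview 20/28 = 71.4%, Riverside 224/354 = 63.3% → Bayview
Critical: Bayview 227/586 = 38.7%, Riverside 6/19 = 31.6% → Bayview
Moderate: Bayview 139/244 = 57.0%, Riverside 101/216 = 46.8% → Bayview
Severe: Bayview 86/198 = 43.4%, Riverside 44/133 = 33.1% → Bayview
Overall: Bayview 472/1056 = 44.7%, Riverside 375/722 = 51.9% → Riverside
Bayview wins each case group but Riverside wins overall — the comparison reverses. Bayview's patients skew toward critical, which has a lower base rate.

Yes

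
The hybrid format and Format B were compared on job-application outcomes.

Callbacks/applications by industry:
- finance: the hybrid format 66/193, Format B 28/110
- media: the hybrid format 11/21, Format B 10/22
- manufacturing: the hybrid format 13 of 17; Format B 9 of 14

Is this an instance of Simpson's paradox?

Finance: the hybrid format 66/193 = 34.2%, Format B 28/110 = 25.5% → the hybrid format
Media: the hybrid format 11/21 = 52.4%, Format B 10/22 = 45.5% → the hybrid format
Manufacturing: the hybrid format 13/17 = 76.5%, Format B 9/14 = 64.3% → the hybrid format
Overall: the hybrid format 90/231 = 39.0%, Format B 47/146 = 32.2% → the hybrid format
The hybrid format wins overall and in every industry group — no reversal.

No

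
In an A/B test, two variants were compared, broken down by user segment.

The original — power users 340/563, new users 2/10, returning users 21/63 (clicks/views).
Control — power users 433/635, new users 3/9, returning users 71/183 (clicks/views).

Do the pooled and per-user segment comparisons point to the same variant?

Power users: the original 340/563 = 60.4%, Control 433/635 = 68.2% → Control
New users: the original 2/10 = 20.0%, Control 3/9 = 33.3% → Control
Returning users: the original 21/63 = 33.3%, Control 71/183 = 38.8% → Control
Overall: the original 363/636 = 57.1%, Control 507/827 = 61.3% → Control
Control wins overall and in every user group — no reversal.

Yes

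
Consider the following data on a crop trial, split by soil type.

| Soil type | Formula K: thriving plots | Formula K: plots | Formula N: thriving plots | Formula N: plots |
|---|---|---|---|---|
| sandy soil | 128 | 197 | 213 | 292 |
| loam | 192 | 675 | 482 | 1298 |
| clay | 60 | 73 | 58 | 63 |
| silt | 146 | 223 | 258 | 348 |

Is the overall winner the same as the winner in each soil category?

Yes

Sandy soil: Formula K 128/197 = 65.0%, Formula N 213/292 = 72.9% → Formula N
Loam: Formula K 192/675 = 28.4%, Formula N 482/1298 = 37.1% → Formula N
Clay: Formula K 60/73 = 82.2%, Formula N 58/63 = 92.1% → Formula N
Silt: Formula K 146/223 = 65.5%, Formula N 258/348 = 74.1% → Formula N
Overall: Formula K 526/1168 = 45.0%, Formula N 1011/2001 = 50.5% → Formula N
Formula N wins overall and in every soil group — no reversal.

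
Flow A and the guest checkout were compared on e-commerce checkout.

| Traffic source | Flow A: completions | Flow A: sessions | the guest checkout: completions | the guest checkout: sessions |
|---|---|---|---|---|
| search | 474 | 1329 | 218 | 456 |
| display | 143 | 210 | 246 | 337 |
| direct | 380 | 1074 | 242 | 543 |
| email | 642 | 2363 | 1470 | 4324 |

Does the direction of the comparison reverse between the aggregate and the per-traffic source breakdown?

Search: Flow A 474/1329 = 35.7%, the guest checkout 218/456 = 47.8% → the guest checkout
Display: Flow A 143/210 = 68.1%, the guest checkout 246/337 = 73.0% → the guest checkout
Direct: Flow A 380/1074 = 35.4%, the guest checkout 242/543 = 44.6% → the guest checkout
Email: Flow A 642/2363 = 27.2%, the guest checkout 1470/4324 = 34.0% → the guest checkout
Overall: Flow A 1639/4976 = 32.9%, the guest checkout 2176/5660 = 38.4% → the guest checkout
The guest checkout wins overall and in every traffic group — no reversal.

No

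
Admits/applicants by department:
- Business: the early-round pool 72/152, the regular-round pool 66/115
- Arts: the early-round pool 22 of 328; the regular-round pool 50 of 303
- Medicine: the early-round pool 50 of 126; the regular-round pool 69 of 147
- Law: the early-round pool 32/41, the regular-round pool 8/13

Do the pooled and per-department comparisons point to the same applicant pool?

No

Business: the early-round pool 72/152 = 47.4%, the regular-round pool 66/115 = 57.4% → the regular-round pool
Arts: the early-round pool 22/328 = 6.7%, the regular-round pool 50/303 = 16.5% → the regular-round pool
Medicine: the early-round pool 50/126 = 39.7%, the regular-round pool 69/147 = 46.9% → the regular-round pool
Law: the early-round pool 32/41 = 78.0%, the regular-round pool 8/13 = 61.5% → the early-round pool
Overall: the early-round pool 176/647 = 27.2%, the regular-round pool 193/578 = 33.4% → the regular-round pool
Neither sweeps: the early-round pool wins 1 of 4 groups, the regular-round pool wins 3. The regular-round pool wins overall but not every group — no Simpson reversal.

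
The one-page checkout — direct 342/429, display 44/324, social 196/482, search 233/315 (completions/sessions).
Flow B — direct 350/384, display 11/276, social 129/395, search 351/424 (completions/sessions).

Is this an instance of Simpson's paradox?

No

Direct: the one-page checkout 342/429 = 79.7%, Flow B 350/384 = 91.1% → Flow B
Display: the one-page checkout 44/324 = 13.6%, Flow B 11/276 = 4.0% → the one-page checkout
Social: the one-page checkout 196/482 = 40.7%, Flow B 129/395 = 32.7% → the one-page checkout
Search: the one-page checkout 233/315 = 74.0%, Flow B 351/424 = 82.8% → Flow B
Overall: the one-page checkout 815/1550 = 52.6%, Flow B 841/1479 = 56.9% → Flow B
Neither sweeps: the one-page checkout wins 2 of 4 groups, Flow B wins 2. Flow B wins overall but not every group — no Simpson reversal.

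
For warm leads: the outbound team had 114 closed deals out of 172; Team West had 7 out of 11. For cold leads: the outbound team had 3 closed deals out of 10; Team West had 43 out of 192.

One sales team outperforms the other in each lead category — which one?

Warm: the outbound team 114/172 = 66.3%, Team West 7/11 = 63.6% → the outbound team
Cold: the outbound team 3/10 = 30.0%, Team West 43/192 = 22.4% → the outbound team
The outbound team has the higher rate in both groups.

the outbound team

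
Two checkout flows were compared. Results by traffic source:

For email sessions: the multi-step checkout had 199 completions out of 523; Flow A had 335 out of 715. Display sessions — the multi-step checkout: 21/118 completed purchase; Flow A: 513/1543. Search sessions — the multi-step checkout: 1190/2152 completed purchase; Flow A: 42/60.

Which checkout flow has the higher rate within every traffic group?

Flow A

Email: the multi-step checkout 199/523 = 38.0%, Flow A 335/715 = 46.9% → Flow A
Display: the multi-step checkout 21/118 = 17.8%, Flow A 513/1543 = 33.2% → Flow A
Search: the multi-step checkout 1190/2152 = 55.3%, Flow A 42/60 = 70.0% → Flow A
Flow A has the higher rate in all 3 groups.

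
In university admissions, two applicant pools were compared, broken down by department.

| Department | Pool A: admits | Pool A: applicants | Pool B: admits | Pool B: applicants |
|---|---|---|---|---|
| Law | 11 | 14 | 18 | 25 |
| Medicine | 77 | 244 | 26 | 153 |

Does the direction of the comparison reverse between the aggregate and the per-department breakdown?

No

Law: Pool A 11/14 = 78.6%, Pool B 18/25 = 72.0% → Pool A
Medicine: Pool A 77/244 = 31.6%, Pool B 26/153 = 17.0% → Pool A
Overall: Pool A 88/258 = 34.1%, Pool B 44/178 = 24.7% → Pool A
Pool A wins overall and in every department group — no reversal.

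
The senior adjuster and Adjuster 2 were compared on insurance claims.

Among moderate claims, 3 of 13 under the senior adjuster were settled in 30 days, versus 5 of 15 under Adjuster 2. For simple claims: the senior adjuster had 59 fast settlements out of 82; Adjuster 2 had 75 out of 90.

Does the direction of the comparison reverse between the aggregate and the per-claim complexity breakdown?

Moderate: the senior adjuster 3/13 = 23.1%, Adjuster 2 5/15 = 33.3% → Adjuster 2
Simple: the senior adjuster 59/82 = 72.0%, Adjuster 2 75/90 = 83.3% → Adjuster 2
Overall: the senior adjuster 62/95 = 65.3%, Adjuster 2 80/105 = 76.2% → Adjuster 2
Adjuster 2 wins overall and in every claim group — no reversal.

No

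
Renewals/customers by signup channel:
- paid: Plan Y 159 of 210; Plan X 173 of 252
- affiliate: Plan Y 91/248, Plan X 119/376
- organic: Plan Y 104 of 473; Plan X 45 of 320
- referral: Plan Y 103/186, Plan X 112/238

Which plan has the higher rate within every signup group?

Paid: Plan Y 159/210 = 75.7%, Plan X 173/252 = 68.7% → Plan Y
Affiliate: Plan Y 91/248 = 36.7%, Plan X 119/376 = 31.6% → Plan Y
Organic: Plan Y 104/473 = 22.0%, Plan X 45/320 = 14.1% → Plan Y
Referral: Plan Y 103/186 = 55.4%, Plan X 112/238 = 47.1% → Plan Y
Plan Y has the higher rate in all 4 groups.

Plan Y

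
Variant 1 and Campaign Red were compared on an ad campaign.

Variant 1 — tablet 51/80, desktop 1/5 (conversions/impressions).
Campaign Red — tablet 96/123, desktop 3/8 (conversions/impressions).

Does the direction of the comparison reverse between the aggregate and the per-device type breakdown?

No

Tablet: Variant 1 51/80 = 63.8%, Campaign Red 96/123 = 78.0% → Campaign Red
Desktop: Variant 1 1/5 = 20.0%, Campaign Red 3/8 = 37.5% → Campaign Red
Overall: Variant 1 52/85 = 61.2%, Campaign Red 99/131 = 75.6% → Campaign Red
Campaign Red wins overall and in every device group — no reversal.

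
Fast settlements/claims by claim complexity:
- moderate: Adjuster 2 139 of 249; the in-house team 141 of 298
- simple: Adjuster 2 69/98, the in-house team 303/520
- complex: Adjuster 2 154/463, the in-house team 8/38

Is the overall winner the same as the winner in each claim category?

Moderate: Adjuster 2 139/249 = 55.8%, the in-house team 141/298 = 47.3% → Adjuster 2
Simple: Adjuster 2 69/98 = 70.4%, the in-house team 303/520 = 58.3% → Adjuster 2
Complex: Adjuster 2 154/463 = 33.3%, the in-house team 8/38 = 21.1% → Adjuster 2
Overall: Adjuster 2 362/810 = 44.7%, the in-house team 452/856 = 52.8% → the in-house team
Adjuster 2 wins each claim group but the in-house team wins overall — the comparison reverses. Adjuster 2's claims skew toward complex, which has a lower base rate.

No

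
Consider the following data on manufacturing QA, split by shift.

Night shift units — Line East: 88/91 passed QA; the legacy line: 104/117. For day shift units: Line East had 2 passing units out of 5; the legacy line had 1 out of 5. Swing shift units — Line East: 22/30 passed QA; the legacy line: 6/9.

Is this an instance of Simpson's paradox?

Night shift: Line East 88/91 = 96.7%, the legacy line 104/117 = 88.9% → Line East
Day shift: Line East 2/5 = 40.0%, the legacy line 1/5 = 20.0% → Line East
Swing shift: Line East 22/30 = 73.3%, the legacy line 6/9 = 66.7% → Line East
Overall: Line East 112/126 = 88.9%, the legacy line 111/131 = 84.7% → Line East
Line East wins overall and in every shift group — no reversal.

No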